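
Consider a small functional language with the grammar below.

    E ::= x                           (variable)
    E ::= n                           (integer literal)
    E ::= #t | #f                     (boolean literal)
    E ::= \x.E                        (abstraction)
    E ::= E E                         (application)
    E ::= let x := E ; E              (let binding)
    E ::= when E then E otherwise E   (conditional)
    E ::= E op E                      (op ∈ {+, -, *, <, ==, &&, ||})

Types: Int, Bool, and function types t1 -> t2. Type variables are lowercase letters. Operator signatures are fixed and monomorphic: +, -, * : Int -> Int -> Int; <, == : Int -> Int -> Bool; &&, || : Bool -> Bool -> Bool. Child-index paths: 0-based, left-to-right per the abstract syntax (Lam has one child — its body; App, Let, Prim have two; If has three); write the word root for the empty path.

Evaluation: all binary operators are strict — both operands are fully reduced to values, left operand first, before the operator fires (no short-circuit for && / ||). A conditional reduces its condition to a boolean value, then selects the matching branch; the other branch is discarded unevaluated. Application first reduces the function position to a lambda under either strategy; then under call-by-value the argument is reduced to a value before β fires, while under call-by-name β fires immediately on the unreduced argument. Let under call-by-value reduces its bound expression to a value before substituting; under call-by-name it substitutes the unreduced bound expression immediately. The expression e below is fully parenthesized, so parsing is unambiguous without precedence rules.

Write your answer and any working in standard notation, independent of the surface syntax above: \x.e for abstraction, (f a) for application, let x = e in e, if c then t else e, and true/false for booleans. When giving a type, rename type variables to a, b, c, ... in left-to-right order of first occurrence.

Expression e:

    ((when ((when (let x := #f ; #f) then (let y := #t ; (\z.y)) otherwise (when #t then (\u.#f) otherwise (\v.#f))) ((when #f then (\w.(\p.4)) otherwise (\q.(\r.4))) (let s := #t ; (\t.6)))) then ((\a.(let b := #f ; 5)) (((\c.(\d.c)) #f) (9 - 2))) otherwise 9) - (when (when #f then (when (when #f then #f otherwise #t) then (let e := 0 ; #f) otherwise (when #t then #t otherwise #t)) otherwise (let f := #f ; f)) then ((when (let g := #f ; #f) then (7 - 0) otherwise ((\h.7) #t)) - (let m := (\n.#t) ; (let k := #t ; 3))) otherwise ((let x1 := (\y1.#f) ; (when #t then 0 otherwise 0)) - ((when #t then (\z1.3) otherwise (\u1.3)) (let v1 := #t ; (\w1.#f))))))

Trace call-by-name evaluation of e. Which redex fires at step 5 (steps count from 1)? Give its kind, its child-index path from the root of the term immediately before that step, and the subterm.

Answer: if at 0 : (if false then ((\a.(let b = false in 5)) (((\c.(\d.c)) false) (9 - 2))) else 9)

Derivation:
step 0: ((if ((if (let x = false in false) then (let y = true in (\z.y)) else (if true then (\u.false) else (\v.false))) ((if false then (\w.(\p.4)) else (\q.(\r.4))) (let s = true in (\t.6)))) then ((\a.(let b = false in 5)) (((\c.(\d.c)) false) (9 - 2))) else 9) - (if (if false then (if (if false then false else true) then (let e = 0 in false) else (if true then true else true)) else (let f = false in f)) then ((if (let g = false in false) then (7 - 0) else ((\h.7) true)) - (let m = (\n.true) in (let k = true in 3))) else ((let x1 = (\y1.false) in (if true then 0 else 0)) - ((if true then (\z1.3) else (\u1.3)) (let v1 = true in (\w1.false))))))
step 1: [let@0.0.0.0] ((if ((if false then (let y = true in (\z.y)) else (if true then (\u.false) else (\v.false))) ((if false then (\w.(\p.4)) else (\q.(\r.4))) (let s = true in (\t.6)))) then ((\a.(let b = false in 5)) (((\c.(\d.c)) false) (9 - 2))) else 9) - (if (if false then (if (if false then false else true) then (let e = 0 in false) else (if true then true else true)) else (let f = false in f)) then ((if (let g = false in false) then (7 - 0) else ((\h.7) true)) - (let m = (\n.true) in (let k = true in 3))) else ((let x1 = (\y1.false) in (if true then 0 else 0)) - ((if true then (\z1.3) else (\u1.3)) (let v1 = true in (\w1.false))))))
step 2: [if@0.0.0] ((if ((if true then (\u.false) else (\v.false)) ((if false then (\w.(\p.4)) else (\q.(\r.4))) (let s = true in (\t.6)))) then ((\a.(let b = false in 5)) (((\c.(\d.c)) false) (9 - 2))) else 9) - (if (if false then (if (if false then false else true) then (let e = 0 in false) else (if true then true else true)) else (let f = false in f)) then ((if (let g = false in false) then (7 - 0) else ((\h.7) true)) - (let m = (\n.true) in (let k = true in 3))) else ((let x1 = (\y1.false) in (if true then 0 else 0)) - ((if true then (\z1.3) else (\u1.3)) (let v1 = true in (\w1.false))))))
step 3: [if@0.0.0] ((if ((\u.false) ((if false then (\w.(\p.4)) else (\q.(\r.4))) (let s = true in (\t.6)))) then ((\a.(let b = false in 5)) (((\c.(\d.c)) false) (9 - 2))) else 9) - (if (if false then (if (if false then false else true) then (let e = 0 in false) else (if true then true else true)) else (let f = false in f)) then ((if (let g = false in false) then (7 - 0) else ((\h.7) true)) - (let m = (\n.true) in (let k = true in 3))) else ((let x1 = (\y1.false) in (if true then 0 else 0)) - ((if true then (\z1.3) else (\u1.3)) (let v1 = true in (\w1.false))))))
step 4: [beta@0.0] ((if false then ((\a.(let b = false in 5)) (((\c.(\d.c)) false) (9 - 2))) else 9) - (if (if false then (if (if false then false else true) then (let e = 0 in false) else (if true then true else true)) else (let f = false in f)) then ((if (let g = false in false) then (7 - 0) else ((\h.7) true)) - (let m = (\n.true) in (let k = true in 3))) else ((let x1 = (\y1.false) in (if true then 0 else 0)) - ((if true then (\z1.3) else (\u1.3)) (let v1 = true in (\w1.false))))))
step 5: [if@0] (9 - (if (if false then (if (if false then false else true) then (let e = 0 in false) else (if true then true else true)) else (let f = false in f)) then ((if (let g = false in false) then (7 - 0) else ((\h.7) true)) - (let m = (\n.true) in (let k = true in 3))) else ((let x1 = (\y1.false) in (if true then 0 else 0)) - ((if true then (\z1.3) else (\u1.3)) (let v1 = true in (\w1.false))))))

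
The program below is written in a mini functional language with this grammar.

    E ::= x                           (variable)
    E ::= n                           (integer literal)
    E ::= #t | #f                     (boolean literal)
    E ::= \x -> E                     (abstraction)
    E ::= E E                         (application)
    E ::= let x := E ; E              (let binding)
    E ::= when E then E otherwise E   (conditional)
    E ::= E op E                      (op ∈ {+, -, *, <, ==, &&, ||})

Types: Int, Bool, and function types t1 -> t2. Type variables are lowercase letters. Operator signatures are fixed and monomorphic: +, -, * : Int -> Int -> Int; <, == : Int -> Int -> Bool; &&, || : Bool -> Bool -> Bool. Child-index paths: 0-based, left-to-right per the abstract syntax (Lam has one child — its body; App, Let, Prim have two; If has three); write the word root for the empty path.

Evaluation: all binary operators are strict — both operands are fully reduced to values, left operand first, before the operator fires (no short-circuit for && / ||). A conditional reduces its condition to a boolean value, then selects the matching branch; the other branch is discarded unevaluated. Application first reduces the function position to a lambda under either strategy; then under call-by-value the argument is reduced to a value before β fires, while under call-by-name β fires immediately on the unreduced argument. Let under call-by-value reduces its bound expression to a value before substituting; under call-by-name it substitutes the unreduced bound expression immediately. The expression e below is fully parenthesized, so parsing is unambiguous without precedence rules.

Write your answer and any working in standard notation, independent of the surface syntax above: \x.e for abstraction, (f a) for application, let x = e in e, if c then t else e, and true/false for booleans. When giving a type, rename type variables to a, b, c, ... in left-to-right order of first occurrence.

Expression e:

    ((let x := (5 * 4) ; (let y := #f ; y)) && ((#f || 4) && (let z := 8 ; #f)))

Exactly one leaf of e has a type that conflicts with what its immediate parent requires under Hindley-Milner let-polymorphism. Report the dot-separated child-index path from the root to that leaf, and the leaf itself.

Working:
  unify Int ~ Int
  unify Int ~ Int
let x : Int
let y : Bool
y : Bool
  unify Bool ~ Bool
  unify Bool ~ Bool
  unify Int ~ Bool
  FAIL: mismatch Int ~ Bool

Answer: 1.0.1 : 4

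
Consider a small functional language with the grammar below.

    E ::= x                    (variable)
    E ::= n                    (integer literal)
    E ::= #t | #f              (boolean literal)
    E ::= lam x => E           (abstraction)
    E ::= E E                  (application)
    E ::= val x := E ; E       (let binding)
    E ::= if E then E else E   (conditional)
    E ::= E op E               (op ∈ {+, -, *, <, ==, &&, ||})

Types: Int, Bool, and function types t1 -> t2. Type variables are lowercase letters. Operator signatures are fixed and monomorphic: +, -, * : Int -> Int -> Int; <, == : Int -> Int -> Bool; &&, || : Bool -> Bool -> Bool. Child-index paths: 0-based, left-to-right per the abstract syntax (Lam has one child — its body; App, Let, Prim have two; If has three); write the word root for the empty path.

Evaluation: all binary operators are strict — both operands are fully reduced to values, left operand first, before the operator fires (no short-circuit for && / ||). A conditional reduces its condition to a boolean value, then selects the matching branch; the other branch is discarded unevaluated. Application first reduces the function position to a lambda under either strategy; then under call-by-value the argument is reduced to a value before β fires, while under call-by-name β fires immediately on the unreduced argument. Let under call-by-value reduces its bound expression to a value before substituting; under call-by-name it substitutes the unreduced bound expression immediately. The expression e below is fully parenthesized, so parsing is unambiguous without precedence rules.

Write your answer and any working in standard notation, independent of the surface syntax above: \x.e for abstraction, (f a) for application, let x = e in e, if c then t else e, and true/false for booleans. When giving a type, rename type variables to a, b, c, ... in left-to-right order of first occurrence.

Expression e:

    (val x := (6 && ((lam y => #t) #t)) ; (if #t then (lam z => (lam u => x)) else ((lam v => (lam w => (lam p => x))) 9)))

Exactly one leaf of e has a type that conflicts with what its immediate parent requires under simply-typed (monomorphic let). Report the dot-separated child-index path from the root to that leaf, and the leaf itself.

Derivation:
  unify Int ~ Bool
  FAIL: mismatch Int ~ Bool

Answer: 0.0 : 6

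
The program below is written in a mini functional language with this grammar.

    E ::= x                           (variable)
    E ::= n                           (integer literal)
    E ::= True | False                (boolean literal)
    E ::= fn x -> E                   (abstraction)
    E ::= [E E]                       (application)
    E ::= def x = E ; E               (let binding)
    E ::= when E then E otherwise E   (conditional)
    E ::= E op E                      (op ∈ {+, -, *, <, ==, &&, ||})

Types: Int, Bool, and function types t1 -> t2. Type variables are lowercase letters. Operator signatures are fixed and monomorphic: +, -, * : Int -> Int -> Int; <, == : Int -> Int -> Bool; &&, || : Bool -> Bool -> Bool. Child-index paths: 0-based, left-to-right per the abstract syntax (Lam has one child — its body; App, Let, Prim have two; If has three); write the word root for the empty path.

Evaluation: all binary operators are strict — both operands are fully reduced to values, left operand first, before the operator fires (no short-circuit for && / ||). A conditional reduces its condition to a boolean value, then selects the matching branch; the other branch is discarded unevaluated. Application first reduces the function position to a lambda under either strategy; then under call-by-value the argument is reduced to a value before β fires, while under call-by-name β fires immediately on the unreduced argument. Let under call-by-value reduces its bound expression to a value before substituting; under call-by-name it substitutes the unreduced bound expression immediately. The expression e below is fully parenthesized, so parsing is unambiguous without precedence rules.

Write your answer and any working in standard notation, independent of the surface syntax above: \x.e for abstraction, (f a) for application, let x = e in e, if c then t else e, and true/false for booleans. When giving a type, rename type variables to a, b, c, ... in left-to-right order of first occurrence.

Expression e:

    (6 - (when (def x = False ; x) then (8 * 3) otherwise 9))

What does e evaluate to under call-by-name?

Working:
step 0: (6 - (if (let x = false in x) then (8 * 3) else 9))
step 1: [let@1.0] (6 - (if false then (8 * 3) else 9))
step 2: [if@1] (6 - 9)
step 3: [delta@root] -3

Answer: -3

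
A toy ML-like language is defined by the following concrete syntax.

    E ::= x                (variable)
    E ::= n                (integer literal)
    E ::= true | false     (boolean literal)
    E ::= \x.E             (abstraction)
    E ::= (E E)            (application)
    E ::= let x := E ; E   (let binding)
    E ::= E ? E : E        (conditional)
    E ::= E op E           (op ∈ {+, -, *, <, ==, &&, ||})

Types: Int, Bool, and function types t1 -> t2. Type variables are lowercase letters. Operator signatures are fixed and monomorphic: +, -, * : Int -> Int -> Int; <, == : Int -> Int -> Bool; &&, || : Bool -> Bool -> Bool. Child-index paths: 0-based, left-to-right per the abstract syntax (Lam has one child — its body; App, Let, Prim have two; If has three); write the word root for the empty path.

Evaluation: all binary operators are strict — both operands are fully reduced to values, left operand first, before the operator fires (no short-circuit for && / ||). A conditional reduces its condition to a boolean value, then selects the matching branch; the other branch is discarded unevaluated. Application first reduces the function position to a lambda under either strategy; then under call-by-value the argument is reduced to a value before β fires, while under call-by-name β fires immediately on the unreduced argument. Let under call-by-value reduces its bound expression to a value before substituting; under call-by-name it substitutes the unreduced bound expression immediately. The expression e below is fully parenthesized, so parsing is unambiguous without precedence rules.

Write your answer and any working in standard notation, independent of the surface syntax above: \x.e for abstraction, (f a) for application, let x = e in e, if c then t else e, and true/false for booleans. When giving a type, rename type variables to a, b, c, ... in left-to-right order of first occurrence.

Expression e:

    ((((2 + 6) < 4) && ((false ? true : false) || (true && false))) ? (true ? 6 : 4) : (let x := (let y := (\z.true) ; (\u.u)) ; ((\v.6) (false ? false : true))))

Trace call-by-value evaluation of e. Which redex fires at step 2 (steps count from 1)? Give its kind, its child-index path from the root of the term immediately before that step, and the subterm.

Derivation:
step 0: (if (((2 + 6) < 4) && ((if false then true else false) || (true && false))) then (if true then 6 else 4) else (let x = (let y = (\z.true) in (\u.u)) in ((\v.6) (if false then false else true))))
step 1: [delta@0.0.0] (if ((8 < 4) && ((if false then true else false) || (true && false))) then (if true then 6 else 4) else (let x = (let y = (\z.true) in (\u.u)) in ((\v.6) (if false then false else true))))
step 2: [delta@0.0] (if (false && ((if false then true else false) || (true && false))) then (if true then 6 else 4) else (let x = (let y = (\z.true) in (\u.u)) in ((\v.6) (if false then false else true))))

Answer: delta at 0.0 : (8 < 4)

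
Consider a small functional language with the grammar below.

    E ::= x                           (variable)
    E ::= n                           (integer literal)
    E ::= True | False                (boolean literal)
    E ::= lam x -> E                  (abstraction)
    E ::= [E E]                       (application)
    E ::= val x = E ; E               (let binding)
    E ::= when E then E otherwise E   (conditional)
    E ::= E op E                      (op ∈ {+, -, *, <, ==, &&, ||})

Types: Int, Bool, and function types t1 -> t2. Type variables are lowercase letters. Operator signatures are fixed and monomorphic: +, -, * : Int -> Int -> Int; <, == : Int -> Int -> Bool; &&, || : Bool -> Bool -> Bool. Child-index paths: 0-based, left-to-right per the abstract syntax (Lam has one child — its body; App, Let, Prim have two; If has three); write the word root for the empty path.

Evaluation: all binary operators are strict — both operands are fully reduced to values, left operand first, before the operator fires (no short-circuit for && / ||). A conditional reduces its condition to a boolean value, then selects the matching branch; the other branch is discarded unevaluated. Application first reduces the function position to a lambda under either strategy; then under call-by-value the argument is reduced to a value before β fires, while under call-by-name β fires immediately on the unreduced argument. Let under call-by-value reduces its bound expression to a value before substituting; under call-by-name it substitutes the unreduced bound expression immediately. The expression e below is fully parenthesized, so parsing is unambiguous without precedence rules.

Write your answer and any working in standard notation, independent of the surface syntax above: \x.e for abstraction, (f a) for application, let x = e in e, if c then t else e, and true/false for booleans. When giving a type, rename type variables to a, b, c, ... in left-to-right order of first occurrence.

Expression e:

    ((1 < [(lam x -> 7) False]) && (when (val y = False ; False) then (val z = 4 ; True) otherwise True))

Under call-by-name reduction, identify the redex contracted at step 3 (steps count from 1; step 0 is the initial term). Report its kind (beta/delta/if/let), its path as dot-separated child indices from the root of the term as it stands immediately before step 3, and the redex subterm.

Answer: let at 1.0 : (let y = false in false)

Trace:
step 0: ((1 < ((\x.7) false)) && (if (let y = false in false) then (let z = 4 in true) else true))
step 1: [beta@0.1] ((1 < 7) && (if (let y = false in false) then (let z = 4 in true) else true))
step 2: [delta@0] (true && (if (let y = false in false) then (let z = 4 in true) else true))
step 3: [let@1.0] (true && (if false then (let z = 4 in true) else true))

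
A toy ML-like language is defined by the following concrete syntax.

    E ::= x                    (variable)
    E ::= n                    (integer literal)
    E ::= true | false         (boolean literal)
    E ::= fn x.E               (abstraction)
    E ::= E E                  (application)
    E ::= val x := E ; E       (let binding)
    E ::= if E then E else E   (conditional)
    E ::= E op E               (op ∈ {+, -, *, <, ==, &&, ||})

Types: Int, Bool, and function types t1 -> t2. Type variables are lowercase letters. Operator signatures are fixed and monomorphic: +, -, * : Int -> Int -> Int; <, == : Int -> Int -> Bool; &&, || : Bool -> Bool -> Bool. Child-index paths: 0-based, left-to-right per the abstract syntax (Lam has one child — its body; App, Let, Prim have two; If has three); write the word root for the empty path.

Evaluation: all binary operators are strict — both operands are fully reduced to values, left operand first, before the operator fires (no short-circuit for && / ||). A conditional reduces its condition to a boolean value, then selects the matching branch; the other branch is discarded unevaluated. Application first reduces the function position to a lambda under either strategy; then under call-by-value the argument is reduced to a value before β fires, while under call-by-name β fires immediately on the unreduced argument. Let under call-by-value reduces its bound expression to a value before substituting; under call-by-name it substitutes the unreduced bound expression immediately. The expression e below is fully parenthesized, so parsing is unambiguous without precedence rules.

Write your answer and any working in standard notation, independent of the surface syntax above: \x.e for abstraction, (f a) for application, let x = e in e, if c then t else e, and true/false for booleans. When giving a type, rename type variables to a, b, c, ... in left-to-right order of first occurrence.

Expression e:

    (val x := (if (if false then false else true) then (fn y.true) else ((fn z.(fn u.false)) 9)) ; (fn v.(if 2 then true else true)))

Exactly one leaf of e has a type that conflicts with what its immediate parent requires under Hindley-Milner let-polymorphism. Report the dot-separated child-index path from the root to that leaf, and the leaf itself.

Answer: 1.0.0 : 2

Working:
  unify Bool ~ Bool
  unify Bool ~ Bool
  unify Bool ~ Bool
\y._ : a -> Bool
\u._ : c -> Bool
\z._ : b -> c -> Bool
  unify b -> c -> Bool ~ Int -> d
  unify b ~ Int
  unify c -> Bool ~ d
_ _ : c -> Bool
  unify a -> Bool ~ c -> Bool
  unify a ~ c
  unify Bool ~ Bool
let x : forall. c -> Bool
  unify Int ~ Bool
  FAIL: mismatch Int ~ Bool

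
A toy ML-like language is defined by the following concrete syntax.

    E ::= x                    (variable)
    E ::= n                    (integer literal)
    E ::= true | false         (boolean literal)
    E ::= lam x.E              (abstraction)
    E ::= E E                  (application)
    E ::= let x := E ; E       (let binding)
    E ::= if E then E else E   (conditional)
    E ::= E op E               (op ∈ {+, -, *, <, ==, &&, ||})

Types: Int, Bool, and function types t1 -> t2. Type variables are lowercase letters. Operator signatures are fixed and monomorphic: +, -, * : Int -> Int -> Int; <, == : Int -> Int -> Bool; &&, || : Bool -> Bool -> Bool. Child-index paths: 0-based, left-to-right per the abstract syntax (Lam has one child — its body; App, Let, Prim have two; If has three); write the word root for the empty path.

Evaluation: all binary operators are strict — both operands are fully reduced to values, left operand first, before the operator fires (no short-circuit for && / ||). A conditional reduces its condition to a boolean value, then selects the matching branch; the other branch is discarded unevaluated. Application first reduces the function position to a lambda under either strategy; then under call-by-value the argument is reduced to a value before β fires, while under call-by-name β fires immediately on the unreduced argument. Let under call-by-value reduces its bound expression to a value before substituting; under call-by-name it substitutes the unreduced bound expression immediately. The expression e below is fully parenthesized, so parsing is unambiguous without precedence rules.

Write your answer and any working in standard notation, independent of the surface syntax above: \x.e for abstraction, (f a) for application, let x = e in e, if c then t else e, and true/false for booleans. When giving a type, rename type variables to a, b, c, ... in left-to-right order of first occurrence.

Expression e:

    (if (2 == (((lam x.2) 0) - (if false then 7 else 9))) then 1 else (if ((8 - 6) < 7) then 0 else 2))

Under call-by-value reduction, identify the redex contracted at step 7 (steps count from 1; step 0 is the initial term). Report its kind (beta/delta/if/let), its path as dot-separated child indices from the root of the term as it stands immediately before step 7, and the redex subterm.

Answer: delta at 0 : (2 < 7)

Trace:
step 0: (if (2 == (((\x.2) 0) - (if false then 7 else 9))) then 1 else (if ((8 - 6) < 7) then 0 else 2))
step 1: [beta@0.1.0] (if (2 == (2 - (if false then 7 else 9))) then 1 else (if ((8 - 6) < 7) then 0 else 2))
step 2: [if@0.1.1] (if (2 == (2 - 9)) then 1 else (if ((8 - 6) < 7) then 0 else 2))
step 3: [delta@0.1] (if (2 == -7) then 1 else (if ((8 - 6) < 7) then 0 else 2))
step 4: [delta@0] (if false then 1 else (if ((8 - 6) < 7) then 0 else 2))
step 5: [if@root] (if ((8 - 6) < 7) then 0 else 2)
step 6: [delta@0.0] (if (2 < 7) then 0 else 2)
step 7: [delta@0] (if true then 0 else 2)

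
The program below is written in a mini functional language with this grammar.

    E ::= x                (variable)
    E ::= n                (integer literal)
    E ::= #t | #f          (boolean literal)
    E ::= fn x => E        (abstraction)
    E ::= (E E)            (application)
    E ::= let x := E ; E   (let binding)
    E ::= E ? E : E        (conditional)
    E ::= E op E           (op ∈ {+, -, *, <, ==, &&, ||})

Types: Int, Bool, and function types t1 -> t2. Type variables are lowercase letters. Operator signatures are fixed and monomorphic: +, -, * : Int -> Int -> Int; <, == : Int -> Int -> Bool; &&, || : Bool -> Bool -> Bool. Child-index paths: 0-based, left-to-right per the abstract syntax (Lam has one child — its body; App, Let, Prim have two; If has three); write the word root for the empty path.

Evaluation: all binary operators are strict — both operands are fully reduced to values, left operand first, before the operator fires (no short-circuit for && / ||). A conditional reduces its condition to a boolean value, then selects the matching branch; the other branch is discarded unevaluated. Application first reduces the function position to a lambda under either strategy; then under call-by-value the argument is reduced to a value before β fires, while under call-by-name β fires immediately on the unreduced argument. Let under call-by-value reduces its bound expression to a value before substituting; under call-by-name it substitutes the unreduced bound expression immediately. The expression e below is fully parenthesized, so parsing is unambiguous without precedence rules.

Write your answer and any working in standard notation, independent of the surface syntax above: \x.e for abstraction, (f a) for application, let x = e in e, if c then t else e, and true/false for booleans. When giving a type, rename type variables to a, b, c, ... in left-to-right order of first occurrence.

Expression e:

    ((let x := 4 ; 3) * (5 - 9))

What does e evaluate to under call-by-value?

Working:
step 0: ((let x = 4 in 3) * (5 - 9))
step 1: [let@0] (3 * (5 - 9))
step 2: [delta@1] (3 * -4)
step 3: [delta@root] -12

Answer: -12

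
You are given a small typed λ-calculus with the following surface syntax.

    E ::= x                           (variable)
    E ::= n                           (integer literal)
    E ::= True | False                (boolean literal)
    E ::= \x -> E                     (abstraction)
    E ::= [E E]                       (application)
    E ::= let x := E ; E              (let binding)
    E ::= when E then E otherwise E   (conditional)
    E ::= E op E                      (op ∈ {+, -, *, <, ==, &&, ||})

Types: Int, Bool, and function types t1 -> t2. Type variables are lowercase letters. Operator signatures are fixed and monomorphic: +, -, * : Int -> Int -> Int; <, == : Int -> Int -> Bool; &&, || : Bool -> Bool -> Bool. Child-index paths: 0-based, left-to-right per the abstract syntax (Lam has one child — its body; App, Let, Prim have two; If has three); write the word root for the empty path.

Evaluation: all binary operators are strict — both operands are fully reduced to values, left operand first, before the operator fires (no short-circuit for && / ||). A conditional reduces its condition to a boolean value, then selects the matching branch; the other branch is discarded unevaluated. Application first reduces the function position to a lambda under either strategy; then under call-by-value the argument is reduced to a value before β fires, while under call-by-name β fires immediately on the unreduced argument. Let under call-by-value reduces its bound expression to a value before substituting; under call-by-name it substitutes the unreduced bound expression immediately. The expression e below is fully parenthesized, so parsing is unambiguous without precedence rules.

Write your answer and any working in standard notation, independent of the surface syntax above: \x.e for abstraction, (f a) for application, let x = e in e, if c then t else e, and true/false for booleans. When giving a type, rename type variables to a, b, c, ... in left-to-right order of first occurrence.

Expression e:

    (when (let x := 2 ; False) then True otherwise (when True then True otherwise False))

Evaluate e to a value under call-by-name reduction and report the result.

Answer: true

Derivation:
step 0: (if (let x = 2 in false) then true else (if true then true else false))
step 1: [let@0] (if false then true else (if true then true else false))
step 2: [if@root] (if true then true else false)
step 3: [if@root] true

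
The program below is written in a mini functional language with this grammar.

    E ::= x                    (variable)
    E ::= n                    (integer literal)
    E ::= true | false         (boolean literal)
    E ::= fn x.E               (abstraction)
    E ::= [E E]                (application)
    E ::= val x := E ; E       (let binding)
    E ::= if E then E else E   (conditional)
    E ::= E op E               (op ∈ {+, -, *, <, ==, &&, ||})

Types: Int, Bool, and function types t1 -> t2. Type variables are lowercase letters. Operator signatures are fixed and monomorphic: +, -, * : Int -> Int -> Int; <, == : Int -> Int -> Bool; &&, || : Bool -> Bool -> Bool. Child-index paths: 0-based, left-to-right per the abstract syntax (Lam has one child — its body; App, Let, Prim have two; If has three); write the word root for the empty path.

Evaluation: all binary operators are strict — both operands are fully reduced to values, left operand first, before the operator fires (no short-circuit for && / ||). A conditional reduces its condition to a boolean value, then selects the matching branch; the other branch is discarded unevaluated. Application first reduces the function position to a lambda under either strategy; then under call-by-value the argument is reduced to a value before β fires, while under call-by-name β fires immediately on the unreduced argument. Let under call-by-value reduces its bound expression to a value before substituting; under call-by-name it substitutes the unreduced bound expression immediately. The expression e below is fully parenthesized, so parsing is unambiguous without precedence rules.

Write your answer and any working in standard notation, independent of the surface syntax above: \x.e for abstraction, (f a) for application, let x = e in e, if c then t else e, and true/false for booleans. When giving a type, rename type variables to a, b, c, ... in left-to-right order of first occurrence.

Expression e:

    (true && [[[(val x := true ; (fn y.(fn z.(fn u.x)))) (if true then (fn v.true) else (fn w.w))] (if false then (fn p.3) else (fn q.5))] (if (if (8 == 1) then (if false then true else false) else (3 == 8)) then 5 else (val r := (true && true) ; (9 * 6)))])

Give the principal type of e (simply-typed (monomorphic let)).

Trace:
  unify Bool ~ Bool
let x : Bool
x : Bool
\u._ : c -> Bool
\z._ : b -> c -> Bool
\y._ : a -> b -> c -> Bool
  unify Bool ~ Bool
\v._ : d -> Bool
w : e
\w._ : e -> e
  unify d -> Bool ~ e -> e
  unify d ~ e
  unify Bool ~ e
  unify a -> b -> c -> Bool ~ (Bool -> Bool) -> f
  unify a ~ Bool -> Bool
  unify b -> c -> Bool ~ f
_ _ : b -> c -> Bool
  unify Bool ~ Bool
\p._ : g -> Int
\q._ : h -> Int
  unify g -> Int ~ h -> Int
  unify g ~ h
  unify Int ~ Int
  unify b -> c -> Bool ~ (h -> Int) -> i
  unify b ~ h -> Int
  unify c -> Bool ~ i
_ _ : c -> Bool
  unify Int ~ Int
  unify Int ~ Int
  unify Bool ~ Bool
  unify Bool ~ Bool
  unify Bool ~ Bool
  unify Int ~ Int
  unify Int ~ Int
  unify Bool ~ Bool
  unify Bool ~ Bool
  unify Bool ~ Bool
  unify Bool ~ Bool
let r : Bool
  unify Int ~ Int
  unify Int ~ Int
  unify Int ~ Int
  unify c -> Bool ~ Int -> j
  unify c ~ Int
  unify Bool ~ j
_ _ : Bool
  unify Bool ~ Bool

Answer: Bool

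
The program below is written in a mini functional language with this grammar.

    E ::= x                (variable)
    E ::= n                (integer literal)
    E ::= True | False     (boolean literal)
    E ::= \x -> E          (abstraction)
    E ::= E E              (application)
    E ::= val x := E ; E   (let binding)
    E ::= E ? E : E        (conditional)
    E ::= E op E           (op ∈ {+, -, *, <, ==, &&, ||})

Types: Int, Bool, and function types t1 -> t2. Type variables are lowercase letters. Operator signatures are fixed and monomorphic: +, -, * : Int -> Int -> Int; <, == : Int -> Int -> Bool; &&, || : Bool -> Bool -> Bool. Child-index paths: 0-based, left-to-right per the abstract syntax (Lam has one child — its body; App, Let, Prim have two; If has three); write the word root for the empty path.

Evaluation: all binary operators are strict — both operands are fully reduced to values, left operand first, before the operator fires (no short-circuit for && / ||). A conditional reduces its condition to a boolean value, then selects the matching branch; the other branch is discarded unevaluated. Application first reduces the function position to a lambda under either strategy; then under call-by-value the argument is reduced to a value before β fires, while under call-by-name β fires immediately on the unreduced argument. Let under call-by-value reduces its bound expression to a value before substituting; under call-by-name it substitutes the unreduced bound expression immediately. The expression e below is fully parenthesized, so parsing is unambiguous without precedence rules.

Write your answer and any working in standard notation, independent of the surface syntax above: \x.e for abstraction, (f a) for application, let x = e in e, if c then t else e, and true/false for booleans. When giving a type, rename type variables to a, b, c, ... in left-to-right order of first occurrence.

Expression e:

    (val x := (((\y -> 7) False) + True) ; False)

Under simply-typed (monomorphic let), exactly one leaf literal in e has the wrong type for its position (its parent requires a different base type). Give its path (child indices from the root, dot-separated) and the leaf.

Answer: 0.1 : true

Trace:
\y._ : a -> Int
  unify a -> Int ~ Bool -> b
  unify a ~ Bool
  unify Int ~ b
_ _ : Int
  unify Int ~ Int
  unify Bool ~ Int
  FAIL: mismatch Bool ~ Int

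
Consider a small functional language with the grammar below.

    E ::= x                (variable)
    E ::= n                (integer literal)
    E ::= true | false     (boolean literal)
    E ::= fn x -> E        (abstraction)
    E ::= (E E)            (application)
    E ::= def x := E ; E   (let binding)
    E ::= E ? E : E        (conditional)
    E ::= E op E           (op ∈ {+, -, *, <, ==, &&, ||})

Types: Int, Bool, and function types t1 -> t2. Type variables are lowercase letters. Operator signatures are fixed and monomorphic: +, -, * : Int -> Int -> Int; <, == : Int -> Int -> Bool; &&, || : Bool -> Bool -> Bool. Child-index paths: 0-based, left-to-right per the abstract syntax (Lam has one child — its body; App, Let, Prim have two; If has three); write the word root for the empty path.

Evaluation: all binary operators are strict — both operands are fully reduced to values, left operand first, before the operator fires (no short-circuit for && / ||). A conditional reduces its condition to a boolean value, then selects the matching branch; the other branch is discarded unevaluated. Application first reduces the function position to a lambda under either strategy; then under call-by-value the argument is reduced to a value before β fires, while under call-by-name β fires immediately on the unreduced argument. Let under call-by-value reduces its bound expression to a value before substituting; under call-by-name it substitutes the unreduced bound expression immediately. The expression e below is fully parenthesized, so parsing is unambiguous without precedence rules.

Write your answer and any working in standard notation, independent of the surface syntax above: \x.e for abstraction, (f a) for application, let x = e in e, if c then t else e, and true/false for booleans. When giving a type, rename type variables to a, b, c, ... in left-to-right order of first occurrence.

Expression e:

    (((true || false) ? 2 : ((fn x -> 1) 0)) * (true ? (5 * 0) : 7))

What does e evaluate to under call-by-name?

Working:
step 0: ((if (true || false) then 2 else ((\x.1) 0)) * (if true then (5 * 0) else 7))
step 1: [delta@0.0] ((if true then 2 else ((\x.1) 0)) * (if true then (5 * 0) else 7))
step 2: [if@0] (2 * (if true then (5 * 0) else 7))
step 3: [if@1] (2 * (5 * 0))
step 4: [delta@1] (2 * 0)
step 5: [delta@root] 0

Answer: 0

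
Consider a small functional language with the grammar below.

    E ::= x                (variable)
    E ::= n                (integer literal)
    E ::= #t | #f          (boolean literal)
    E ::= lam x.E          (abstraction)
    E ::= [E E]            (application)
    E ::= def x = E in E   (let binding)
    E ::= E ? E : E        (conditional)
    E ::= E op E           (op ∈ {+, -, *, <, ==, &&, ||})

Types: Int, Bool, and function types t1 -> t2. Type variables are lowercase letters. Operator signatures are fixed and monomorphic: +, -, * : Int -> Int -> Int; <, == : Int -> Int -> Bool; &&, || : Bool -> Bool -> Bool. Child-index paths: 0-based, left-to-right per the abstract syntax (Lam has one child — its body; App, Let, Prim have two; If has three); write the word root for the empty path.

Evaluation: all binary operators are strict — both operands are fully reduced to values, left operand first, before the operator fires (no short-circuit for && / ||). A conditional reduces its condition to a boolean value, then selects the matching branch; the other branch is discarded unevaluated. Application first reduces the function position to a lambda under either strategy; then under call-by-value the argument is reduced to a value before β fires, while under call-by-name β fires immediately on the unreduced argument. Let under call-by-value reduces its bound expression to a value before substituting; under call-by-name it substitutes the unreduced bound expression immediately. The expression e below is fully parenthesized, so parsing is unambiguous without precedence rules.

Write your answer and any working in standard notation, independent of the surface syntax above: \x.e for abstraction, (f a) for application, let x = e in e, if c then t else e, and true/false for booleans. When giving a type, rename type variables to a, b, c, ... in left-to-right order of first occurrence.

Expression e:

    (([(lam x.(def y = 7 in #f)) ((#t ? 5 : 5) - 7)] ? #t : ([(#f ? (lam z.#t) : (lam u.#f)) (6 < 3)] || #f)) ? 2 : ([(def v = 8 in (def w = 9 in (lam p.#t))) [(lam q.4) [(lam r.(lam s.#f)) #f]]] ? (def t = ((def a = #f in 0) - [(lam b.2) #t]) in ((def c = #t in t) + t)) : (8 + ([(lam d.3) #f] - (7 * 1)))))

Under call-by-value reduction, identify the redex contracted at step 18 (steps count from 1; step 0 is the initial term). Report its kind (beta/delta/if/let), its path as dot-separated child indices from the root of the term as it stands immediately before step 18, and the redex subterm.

Answer: beta at 0.1 : ((\b.2) true)

Working:
step 0: (if (if ((\x.(let y = 7 in false)) ((if true then 5 else 5) - 7)) then true else (((if false then (\z.true) else (\u.false)) (6 < 3)) || false)) then 2 else (if ((let v = 8 in (let w = 9 in (\p.true))) ((\q.4) ((\r.(\s.false)) false))) then (let t = ((let a = false in 0) - ((\b.2) true)) in ((let c = true in t) + t)) else (8 + (((\d.3) false) - (7 * 1)))))
step 1: [if@0.0.1.0] (if (if ((\x.(let y = 7 in false)) (5 - 7)) then true else (((if false then (\z.true) else (\u.false)) (6 < 3)) || false)) then 2 else (if ((let v = 8 in (let w = 9 in (\p.true))) ((\q.4) ((\r.(\s.false)) false))) then (let t = ((let a = false in 0) - ((\b.2) true)) in ((let c = true in t) + t)) else (8 + (((\d.3) false) - (7 * 1)))))
step 2: [delta@0.0.1] (if (if ((\x.(let y = 7 in false)) -2) then true else (((if false then (\z.true) else (\u.false)) (6 < 3)) || false)) then 2 else (if ((let v = 8 in (let w = 9 in (\p.true))) ((\q.4) ((\r.(\s.false)) false))) then (let t = ((let a = false in 0) - ((\b.2) true)) in ((let c = true in t) + t)) else (8 + (((\d.3) false) - (7 * 1)))))
step 3: [beta@0.0] (if (if (let y = 7 in false) then true else (((if false then (\z.true) else (\u.false)) (6 < 3)) || false)) then 2 else (if ((let v = 8 in (let w = 9 in (\p.true))) ((\q.4) ((\r.(\s.false)) false))) then (let t = ((let a = false in 0) - ((\b.2) true)) in ((let c = true in t) + t)) else (8 + (((\d.3) false) - (7 * 1)))))
step 4: [let@0.0] (if (if false then true else (((if false then (\z.true) else (\u.false)) (6 < 3)) || false)) then 2 else (if ((let v = 8 in (let w = 9 in (\p.true))) ((\q.4) ((\r.(\s.false)) false))) then (let t = ((let a = false in 0) - ((\b.2) true)) in ((let c = true in t) + t)) else (8 + (((\d.3) false) - (7 * 1)))))
step 5: [if@0] (if (((if false then (\z.true) else (\u.false)) (6 < 3)) || false) then 2 else (if ((let v = 8 in (let w = 9 in (\p.true))) ((\q.4) ((\r.(\s.false)) false))) then (let t = ((let a = false in 0) - ((\b.2) true)) in ((let c = true in t) + t)) else (8 + (((\d.3) false) - (7 * 1)))))
step 6: [if@0.0.0] (if (((\u.false) (6 < 3)) || false) then 2 else (if ((let v = 8 in (let w = 9 in (\p.true))) ((\q.4) ((\r.(\s.false)) false))) then (let t = ((let a = false in 0) - ((\b.2) true)) in ((let c = true in t) + t)) else (8 + (((\d.3) false) - (7 * 1)))))
step 7: [delta@0.0.1] (if (((\u.false) false) || false) then 2 else (if ((let v = 8 in (let w = 9 in (\p.true))) ((\q.4) ((\r.(\s.false)) false))) then (let t = ((let a = false in 0) - ((\b.2) true)) in ((let c = true in t) + t)) else (8 + (((\d.3) false) - (7 * 1)))))
step 8: [beta@0.0] (if (false || false) then 2 else (if ((let v = 8 in (let w = 9 in (\p.true))) ((\q.4) ((\r.(\s.false)) false))) then (let t = ((let a = false in 0) - ((\b.2) true)) in ((let c = true in t) + t)) else (8 + (((\d.3) false) - (7 * 1)))))
step 9: [delta@0] (if false then 2 else (if ((let v = 8 in (let w = 9 in (\p.true))) ((\q.4) ((\r.(\s.false)) false))) then (let t = ((let a = false in 0) - ((\b.2) true)) in ((let c = true in t) + t)) else (8 + (((\d.3) false) - (7 * 1)))))
step 10: [if@root] (if ((let v = 8 in (let w = 9 in (\p.true))) ((\q.4) ((\r.(\s.false)) false))) then (let t = ((let a = false in 0) - ((\b.2) true)) in ((let c = true in t) + t)) else (8 + (((\d.3) false) - (7 * 1))))
step 11: [let@0.0] (if ((let w = 9 in (\p.true)) ((\q.4) ((\r.(\s.false)) false))) then (let t = ((let a = false in 0) - ((\b.2) true)) in ((let c = true in t) + t)) else (8 + (((\d.3) false) - (7 * 1))))
step 12: [let@0.0] (if ((\p.true) ((\q.4) ((\r.(\s.false)) false))) then (let t = ((let a = false in 0) - ((\b.2) true)) in ((let c = true in t) + t)) else (8 + (((\d.3) false) - (7 * 1))))
step 13: [beta@0.1.1] (if ((\p.true) ((\q.4) (\s.false))) then (let t = ((let a = false in 0) - ((\b.2) true)) in ((let c = true in t) + t)) else (8 + (((\d.3) false) - (7 * 1))))
step 14: [beta@0.1] (if ((\p.true) 4) then (let t = ((let a = false in 0) - ((\b.2) true)) in ((let c = true in t) + t)) else (8 + (((\d.3) false) - (7 * 1))))
step 15: [beta@0] (if true then (let t = ((let a = false in 0) - ((\b.2) true)) in ((let c = true in t) + t)) else (8 + (((\d.3) false) - (7 * 1))))
step 16: [if@root] (let t = ((let a = false in 0) - ((\b.2) true)) in ((let c = true in t) + t))
step 17: [let@0.0] (let t = (0 - ((\b.2) true)) in ((let c = true in t) + t))
step 18: [beta@0.1] (let t = (0 - 2) in ((let c = true in t) + t))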